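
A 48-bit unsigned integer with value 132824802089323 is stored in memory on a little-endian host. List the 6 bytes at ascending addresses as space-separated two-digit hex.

132824802089323 in hexadecimal, padded to 48 bits, is 0x78CDAF25596B.
Split into bytes (most-significant first): 78 CD AF 25 59 6B.
Little-endian: lowest address holds the least-significant byte.
So at ascending addresses the bytes are 6B 59 25 AF CD 78.

6B 59 25 AF CD 78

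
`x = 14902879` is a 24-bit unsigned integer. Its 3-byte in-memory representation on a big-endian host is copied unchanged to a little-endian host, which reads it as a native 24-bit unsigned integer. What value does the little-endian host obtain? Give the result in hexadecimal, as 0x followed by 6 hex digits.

14902879 in 24-bit hexadecimal is 0xE3665F.
Stored big-endian, the bytes at ascending addresses are E3 66 5F.
Read back as little-endian, the first byte is least significant, giving 0x5F66E3.

0x5F66E3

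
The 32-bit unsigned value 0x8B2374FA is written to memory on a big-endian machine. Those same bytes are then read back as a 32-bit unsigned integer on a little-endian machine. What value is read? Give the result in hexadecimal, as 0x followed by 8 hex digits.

0xFA74238B

Stored big-endian, the bytes at ascending addresses are 8B 23 74 FA.
Read back as little-endian, the first byte is least significant, giving 0xFA74238B.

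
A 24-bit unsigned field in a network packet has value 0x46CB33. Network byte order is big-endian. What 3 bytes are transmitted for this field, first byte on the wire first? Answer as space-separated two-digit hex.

46 CB 33

Split into bytes (most-significant first): 46 CB 33.
Big-endian: lowest address holds the most-significant byte.
So the memory order matches the most-significant-first order: 46 CB 33.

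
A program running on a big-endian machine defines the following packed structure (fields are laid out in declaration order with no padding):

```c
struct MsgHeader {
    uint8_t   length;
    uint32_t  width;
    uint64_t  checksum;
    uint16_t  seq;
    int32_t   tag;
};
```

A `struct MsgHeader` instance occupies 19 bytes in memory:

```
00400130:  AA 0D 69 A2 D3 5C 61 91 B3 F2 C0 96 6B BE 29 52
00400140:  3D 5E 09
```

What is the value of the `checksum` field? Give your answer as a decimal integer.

6656761926288184939

`checksum` follows `length` (1 B), `width` (4 B), so it starts at offset 1 + 4 = 5 and occupies 8 bytes.
Bytes at offsets 5..12: 5C 61 91 B3 F2 C0 96 6B.
In big-endian order the high byte comes first in memory.
The bytes are already most-significant first: 0x5C6191B3F2C0966B.
0x5C6191B3F2C0966B = 6656761926288184939.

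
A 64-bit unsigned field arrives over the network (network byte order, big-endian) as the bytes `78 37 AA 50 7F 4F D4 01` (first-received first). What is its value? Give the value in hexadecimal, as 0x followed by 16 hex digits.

0x7837AA507F4FD401

Big-endian stores the most-significant byte at the lowest address.
The bytes are already most-significant first: 0x7837AA507F4FD401.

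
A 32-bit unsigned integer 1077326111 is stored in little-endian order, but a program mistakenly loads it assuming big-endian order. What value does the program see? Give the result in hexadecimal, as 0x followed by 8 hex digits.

0x1FB13640

1077326111 in 32-bit hexadecimal is 0x4036B11F.
Stored little-endian, the bytes at ascending addresses are 1F B1 36 40.
Read back as big-endian, the last byte is least significant, giving 0x1FB13640.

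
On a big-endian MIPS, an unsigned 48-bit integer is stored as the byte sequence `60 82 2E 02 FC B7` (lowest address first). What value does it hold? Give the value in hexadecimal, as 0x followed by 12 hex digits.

Big-endian stores the most-significant byte at the lowest address.
The bytes are already most-significant first: 0x60822E02FCB7.

0x60822E02FCB7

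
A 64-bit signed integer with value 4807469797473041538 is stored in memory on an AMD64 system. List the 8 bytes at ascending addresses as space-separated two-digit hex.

82 BC CC 4A 4F 90 B7 42

4807469797473041538 in hexadecimal, padded to 64 bits, is 0x42B7904F4ACCBC82.
Split into bytes (most-significant first): 42 B7 90 4F 4A CC BC 82.
Little-endian stores the least-significant byte at the lowest address.
So at ascending addresses the bytes are 82 BC CC 4A 4F 90 B7 42.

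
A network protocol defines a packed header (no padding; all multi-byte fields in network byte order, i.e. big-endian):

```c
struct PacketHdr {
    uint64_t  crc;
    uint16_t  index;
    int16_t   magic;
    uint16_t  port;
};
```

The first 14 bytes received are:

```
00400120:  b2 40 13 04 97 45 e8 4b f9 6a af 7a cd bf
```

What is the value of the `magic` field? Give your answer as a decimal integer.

`magic` follows `crc` (8 B), `index` (2 B), so it starts at offset 8 + 2 = 10 and occupies 2 bytes.
Bytes at offsets 10..11: AF 7A.
Big-endian: lowest address holds the most-significant byte.
The bytes are already most-significant first: 0xAF7A.
Top bit is set, so as a signed 16-bit value this is 0xAF7A − 2^16 = -20614.

-20614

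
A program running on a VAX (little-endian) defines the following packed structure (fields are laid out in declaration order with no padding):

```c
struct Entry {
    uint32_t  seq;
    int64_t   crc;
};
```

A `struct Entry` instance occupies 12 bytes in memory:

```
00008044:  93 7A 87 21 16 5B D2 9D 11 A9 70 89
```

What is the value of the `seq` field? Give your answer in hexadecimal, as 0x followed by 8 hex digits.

`seq` is the first field, at byte offset 0, occupying 4 bytes.
Bytes at offsets 0..3: 93 7A 87 21.
In little-endian order the low byte comes first in memory.
Reassemble most-significant byte first: 21 87 7A 93 → 0x21877A93.

0x21877A93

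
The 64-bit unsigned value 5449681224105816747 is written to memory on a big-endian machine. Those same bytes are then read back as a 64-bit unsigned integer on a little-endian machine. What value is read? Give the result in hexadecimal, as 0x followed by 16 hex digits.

5449681224105816747 in 64-bit hexadecimal is 0x4BA128331DF172AB.
Stored big-endian, the bytes at ascending addresses are 4B A1 28 33 1D F1 72 AB.
Read back as little-endian, the first byte is least significant, giving 0xAB72F11D3328A14B.

0xAB72F11D3328A14B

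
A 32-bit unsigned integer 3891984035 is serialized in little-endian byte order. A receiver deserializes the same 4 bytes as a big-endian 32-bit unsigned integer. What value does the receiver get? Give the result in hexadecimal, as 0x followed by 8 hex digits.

0xA3F6FAE7

3891984035 in 32-bit hexadecimal is 0xE7FAF6A3.
Stored little-endian, the bytes at ascending addresses are A3 F6 FA E7.
Read back as big-endian, the last byte is least significant, giving 0xA3F6FAE7.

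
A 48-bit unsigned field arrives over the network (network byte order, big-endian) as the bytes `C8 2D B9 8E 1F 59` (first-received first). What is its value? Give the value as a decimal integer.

220098712182617

In big-endian order the high byte comes first in memory.
The bytes are already most-significant first: 0xC82DB98E1F59.
0xC82DB98E1F59 = 220098712182617.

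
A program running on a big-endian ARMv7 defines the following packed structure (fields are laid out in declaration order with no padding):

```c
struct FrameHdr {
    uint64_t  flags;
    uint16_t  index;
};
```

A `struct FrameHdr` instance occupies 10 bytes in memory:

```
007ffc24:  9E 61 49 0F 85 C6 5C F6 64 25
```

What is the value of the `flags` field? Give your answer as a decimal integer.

`flags` is the first field, at byte offset 0, occupying 8 bytes.
Bytes at offsets 0..7: 9E 61 49 0F 85 C6 5C F6.
In big-endian order the high byte comes first in memory.
The bytes are already most-significant first: 0x9E61490F85C65CF6.
0x9E61490F85C65CF6 = 11412483261751254262.

11412483261751254262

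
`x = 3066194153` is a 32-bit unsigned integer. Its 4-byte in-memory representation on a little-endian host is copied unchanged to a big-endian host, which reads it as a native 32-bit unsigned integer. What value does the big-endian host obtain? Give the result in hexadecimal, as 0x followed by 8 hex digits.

0xE968C2B6

3066194153 in 32-bit hexadecimal is 0xB6C268E9.
Stored little-endian, the bytes at ascending addresses are E9 68 C2 B6.
Read back as big-endian, the last byte is least significant, giving 0xE968C2B6.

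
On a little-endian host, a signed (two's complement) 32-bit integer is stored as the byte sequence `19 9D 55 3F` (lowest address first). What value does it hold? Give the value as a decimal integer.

In little-endian order the low byte comes first in memory.
Reassemble most-significant byte first: 3F 55 9D 19 → 0x3F559D19.
0x3F559D19 = 1062575385.

1062575385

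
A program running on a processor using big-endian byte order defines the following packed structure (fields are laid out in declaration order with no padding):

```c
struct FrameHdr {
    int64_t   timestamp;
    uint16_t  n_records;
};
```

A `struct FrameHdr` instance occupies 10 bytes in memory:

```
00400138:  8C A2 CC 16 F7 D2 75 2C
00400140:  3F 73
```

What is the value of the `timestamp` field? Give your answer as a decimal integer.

-8312857563153402580

`timestamp` is the first field, at byte offset 0, occupying 8 bytes.
Bytes at offsets 0..7: 8C A2 CC 16 F7 D2 75 2C.
Big-endian stores the most-significant byte at the lowest address.
The bytes are already most-significant first: 0x8CA2CC16F7D2752C.
Top bit is set, so as a signed 64-bit value this is 0x8CA2CC16F7D2752C − 2^64 = -8312857563153402580.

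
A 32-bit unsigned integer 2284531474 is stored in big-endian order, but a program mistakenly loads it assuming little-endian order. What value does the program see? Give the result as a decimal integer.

305081224

2284531474 in 32-bit hexadecimal is 0x882B2F12.
Stored big-endian, the bytes at ascending addresses are 88 2B 2F 12.
Read back as little-endian, the first byte is least significant, giving 0x122F2B88.
0x122F2B88 = 305081224.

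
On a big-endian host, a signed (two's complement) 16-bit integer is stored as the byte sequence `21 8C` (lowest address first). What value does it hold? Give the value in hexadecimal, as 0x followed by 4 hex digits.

0x218C

Big-endian: lowest address holds the most-significant byte.
The bytes are already most-significant first: 0x218C.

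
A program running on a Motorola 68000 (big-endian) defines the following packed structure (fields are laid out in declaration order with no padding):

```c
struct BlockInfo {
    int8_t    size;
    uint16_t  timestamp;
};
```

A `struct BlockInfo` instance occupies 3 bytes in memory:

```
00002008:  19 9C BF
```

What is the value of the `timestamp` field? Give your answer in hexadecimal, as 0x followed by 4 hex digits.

`timestamp` follows `size` (1 byte), so it starts at byte offset 1 and occupies 2 bytes.
Bytes at offsets 1..2: 9C BF.
In big-endian order the high byte comes first in memory.
The bytes are already most-significant first: 0x9CBF.

0x9CBF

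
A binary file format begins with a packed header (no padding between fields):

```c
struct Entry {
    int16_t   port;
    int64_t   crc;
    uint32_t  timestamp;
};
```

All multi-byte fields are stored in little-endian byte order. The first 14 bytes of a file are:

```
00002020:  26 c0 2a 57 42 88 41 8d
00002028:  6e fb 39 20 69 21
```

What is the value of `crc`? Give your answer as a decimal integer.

-329170410153027798

`crc` follows `port` (2 bytes), so it starts at byte offset 2 and occupies 8 bytes.
Bytes at offsets 2..9: 2A 57 42 88 41 8D 6E FB.
Little-endian: lowest address holds the least-significant byte.
Reassemble most-significant byte first: FB 6E 8D 41 88 42 57 2A → 0xFB6E8D418842572A.
Top bit is set, so as a signed 64-bit value this is 0xFB6E8D418842572A − 2^64 = -329170410153027798.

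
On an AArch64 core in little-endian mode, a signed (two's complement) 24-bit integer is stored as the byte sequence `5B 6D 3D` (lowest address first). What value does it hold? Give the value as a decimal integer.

4025691

Little-endian: lowest address holds the least-significant byte.
Reassemble most-significant byte first: 3D 6D 5B → 0x3D6D5B.
0x3D6D5B = 4025691.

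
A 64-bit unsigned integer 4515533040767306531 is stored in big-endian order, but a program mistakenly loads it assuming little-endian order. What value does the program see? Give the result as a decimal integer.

2561274207801813566

4515533040767306531 in 64-bit hexadecimal is 0x3EAA656052798B23.
Stored big-endian, the bytes at ascending addresses are 3E AA 65 60 52 79 8B 23.
Read back as little-endian, the first byte is least significant, giving 0x238B79526065AA3E.
0x238B79526065AA3E = 2561274207801813566.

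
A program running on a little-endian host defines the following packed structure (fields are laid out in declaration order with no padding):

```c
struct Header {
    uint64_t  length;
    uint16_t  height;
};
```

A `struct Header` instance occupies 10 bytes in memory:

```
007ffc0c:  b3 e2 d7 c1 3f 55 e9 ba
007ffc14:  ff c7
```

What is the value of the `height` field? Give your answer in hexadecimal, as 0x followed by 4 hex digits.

`height` follows `length` (8 bytes), so it starts at byte offset 8 and occupies 2 bytes.
Bytes at offsets 8..9: FF C7.
Little-endian stores the least-significant byte at the lowest address.
Reassemble most-significant byte first: C7 FF → 0xC7FF.

0xC7FF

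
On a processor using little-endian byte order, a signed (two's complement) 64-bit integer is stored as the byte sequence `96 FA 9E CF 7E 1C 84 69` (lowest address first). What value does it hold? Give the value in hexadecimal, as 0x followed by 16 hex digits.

0x69841C7ECF9EFA96

Little-endian stores the least-significant byte at the lowest address.
Reassemble most-significant byte first: 69 84 1C 7E CF 9E FA 96 → 0x69841C7ECF9EFA96.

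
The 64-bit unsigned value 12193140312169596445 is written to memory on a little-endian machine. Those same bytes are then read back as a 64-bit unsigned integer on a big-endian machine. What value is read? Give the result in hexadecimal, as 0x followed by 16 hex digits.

0x1D465D0B83BC36A9

12193140312169596445 in 64-bit hexadecimal is 0xA936BC830B5D461D.
Stored little-endian, the bytes at ascending addresses are 1D 46 5D 0B 83 BC 36 A9.
Read back as big-endian, the last byte is least significant, giving 0x1D465D0B83BC36A9.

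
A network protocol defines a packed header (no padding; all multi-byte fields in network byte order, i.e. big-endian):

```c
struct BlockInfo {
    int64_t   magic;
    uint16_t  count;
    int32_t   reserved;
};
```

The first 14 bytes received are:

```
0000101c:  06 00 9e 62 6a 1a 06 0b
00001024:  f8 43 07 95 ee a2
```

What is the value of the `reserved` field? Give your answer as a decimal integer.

`reserved` follows `magic` (8 B), `count` (2 B), so it starts at offset 8 + 2 = 10 and occupies 4 bytes.
Bytes at offsets 10..13: 07 95 EE A2.
Big-endian stores the most-significant byte at the lowest address.
The bytes are already most-significant first: 0x0795EEA2.
0x0795EEA2 = 127266466.

127266466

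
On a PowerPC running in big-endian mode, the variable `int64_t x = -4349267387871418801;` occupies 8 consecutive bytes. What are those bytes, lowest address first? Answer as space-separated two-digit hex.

Two's complement of -4349267387871418801 in 64 bits: 4349267387871418801 = 0x3C5BB3A5574459B1; invert → 0xC3A44C5AA8BBA64E; add 1 → 0xC3A44C5AA8BBA64F.
Split into bytes (most-significant first): C3 A4 4C 5A A8 BB A6 4F.
In big-endian order the high byte comes first in memory.
So the memory order matches the most-significant-first order: C3 A4 4C 5A A8 BB A6 4F.

C3 A4 4C 5A A8 BB A6 4F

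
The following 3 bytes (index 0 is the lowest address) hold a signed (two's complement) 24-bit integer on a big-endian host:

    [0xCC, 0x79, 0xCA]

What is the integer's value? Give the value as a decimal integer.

-3376694

In big-endian order the high byte comes first in memory.
The bytes are already most-significant first: 0xCC79CA.
Top bit is set, so as a signed 24-bit value this is 0xCC79CA − 2^24 = -3376694.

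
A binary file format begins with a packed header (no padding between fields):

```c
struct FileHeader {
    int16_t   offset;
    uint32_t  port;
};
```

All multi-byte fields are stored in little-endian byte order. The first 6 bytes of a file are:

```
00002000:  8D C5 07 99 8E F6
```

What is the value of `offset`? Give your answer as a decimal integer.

`offset` is the first field, at byte offset 0, occupying 2 bytes.
Bytes at offsets 0..1: 8D C5.
Little-endian: lowest address holds the least-significant byte.
Reassemble most-significant byte first: C5 8D → 0xC58D.
Top bit is set, so as a signed 16-bit value this is 0xC58D − 2^16 = -14963.

-14963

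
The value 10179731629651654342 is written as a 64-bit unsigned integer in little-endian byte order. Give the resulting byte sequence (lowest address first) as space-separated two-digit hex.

C6 F6 31 8E FB AB 45 8D

10179731629651654342 in hexadecimal, padded to 64 bits, is 0x8D45ABFB8E31F6C6.
Split into bytes (most-significant first): 8D 45 AB FB 8E 31 F6 C6.
In little-endian order the low byte comes first in memory.
So at ascending addresses the bytes are C6 F6 31 8E FB AB 45 8D.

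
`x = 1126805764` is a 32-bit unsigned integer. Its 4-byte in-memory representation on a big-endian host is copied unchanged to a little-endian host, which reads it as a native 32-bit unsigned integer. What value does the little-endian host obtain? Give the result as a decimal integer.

78719299

1126805764 in 32-bit hexadecimal is 0x4329B104.
Stored big-endian, the bytes at ascending addresses are 43 29 B1 04.
Read back as little-endian, the first byte is least significant, giving 0x04B12943.
0x04B12943 = 78719299.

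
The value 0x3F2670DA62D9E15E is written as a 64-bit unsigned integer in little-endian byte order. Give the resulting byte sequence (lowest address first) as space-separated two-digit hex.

5E E1 D9 62 DA 70 26 3F

Split into bytes (most-significant first): 3F 26 70 DA 62 D9 E1 5E.
Little-endian: lowest address holds the least-significant byte.
So at ascending addresses the bytes are 5E E1 D9 62 DA 70 26 3F.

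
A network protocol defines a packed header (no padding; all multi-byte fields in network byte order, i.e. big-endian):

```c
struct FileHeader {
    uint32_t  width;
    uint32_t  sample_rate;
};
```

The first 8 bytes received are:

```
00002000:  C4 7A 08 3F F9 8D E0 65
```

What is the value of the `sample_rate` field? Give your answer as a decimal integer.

`sample_rate` follows `width` (4 bytes), so it starts at byte offset 4 and occupies 4 bytes.
Bytes at offsets 4..7: F9 8D E0 65.
In big-endian order the high byte comes first in memory.
The bytes are already most-significant first: 0xF98DE065.
0xF98DE065 = 4186824805.

4186824805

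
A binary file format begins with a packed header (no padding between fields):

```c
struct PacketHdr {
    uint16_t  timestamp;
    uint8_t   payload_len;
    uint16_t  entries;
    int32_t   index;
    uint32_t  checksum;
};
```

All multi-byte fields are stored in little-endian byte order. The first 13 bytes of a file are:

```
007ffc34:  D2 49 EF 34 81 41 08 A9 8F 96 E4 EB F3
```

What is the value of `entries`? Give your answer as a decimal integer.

33076

`entries` follows `timestamp` (2 B), `payload_len` (1 B), so it starts at offset 2 + 1 = 3 and occupies 2 bytes.
Bytes at offsets 3..4: 34 81.
In little-endian order the low byte comes first in memory.
Reassemble most-significant byte first: 81 34 → 0x8134.
0x8134 = 33076.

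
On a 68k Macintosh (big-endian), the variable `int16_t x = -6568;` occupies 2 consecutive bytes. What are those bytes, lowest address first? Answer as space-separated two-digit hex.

E6 58

Two's complement of -6568 in 16 bits: 6568 = 0x19A8; invert → 0xE657; add 1 → 0xE658.
Split into bytes (most-significant first): E6 58.
Big-endian stores the most-significant byte at the lowest address.
So the memory order matches the most-significant-first order: E6 58.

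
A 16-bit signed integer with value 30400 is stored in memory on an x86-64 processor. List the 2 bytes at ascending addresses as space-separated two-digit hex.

C0 76

30400 in hexadecimal, padded to 16 bits, is 0x76C0.
Split into bytes (most-significant first): 76 C0.
In little-endian order the low byte comes first in memory.
So at ascending addresses the bytes are C0 76.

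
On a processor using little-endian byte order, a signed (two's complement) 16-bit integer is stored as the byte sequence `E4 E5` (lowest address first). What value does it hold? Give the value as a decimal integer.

In little-endian order the low byte comes first in memory.
Reassemble most-significant byte first: E5 E4 → 0xE5E4.
Top bit is set, so as a signed 16-bit value this is 0xE5E4 − 2^16 = -6684.

-6684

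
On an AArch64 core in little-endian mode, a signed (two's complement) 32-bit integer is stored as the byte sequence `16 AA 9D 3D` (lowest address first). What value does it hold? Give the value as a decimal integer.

1033742870

In little-endian order the low byte comes first in memory.
Reassemble most-significant byte first: 3D 9D AA 16 → 0x3D9DAA16.
0x3D9DAA16 = 1033742870.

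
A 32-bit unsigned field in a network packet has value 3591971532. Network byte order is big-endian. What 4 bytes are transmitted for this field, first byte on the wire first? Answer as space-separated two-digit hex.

D6 19 22 CC

3591971532 in hexadecimal, padded to 32 bits, is 0xD61922CC.
Split into bytes (most-significant first): D6 19 22 CC.
In big-endian order the high byte comes first in memory.
So the memory order matches the most-significant-first order: D6 19 22 CC.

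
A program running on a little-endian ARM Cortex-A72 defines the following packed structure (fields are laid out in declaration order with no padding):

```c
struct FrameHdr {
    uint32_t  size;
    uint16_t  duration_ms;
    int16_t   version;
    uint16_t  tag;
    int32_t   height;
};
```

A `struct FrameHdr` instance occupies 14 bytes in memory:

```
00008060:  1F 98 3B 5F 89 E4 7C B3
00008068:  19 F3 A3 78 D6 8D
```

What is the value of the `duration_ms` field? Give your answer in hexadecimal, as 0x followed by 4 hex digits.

0xE489

`duration_ms` follows `size` (4 bytes), so it starts at byte offset 4 and occupies 2 bytes.
Bytes at offsets 4..5: 89 E4.
In little-endian order the low byte comes first in memory.
Reassemble most-significant byte first: E4 89 → 0xE489.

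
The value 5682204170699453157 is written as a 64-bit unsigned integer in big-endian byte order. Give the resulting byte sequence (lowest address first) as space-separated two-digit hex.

5682204170699453157 in hexadecimal, padded to 64 bits, is 0x4EDB3E966FC8B2E5.
Split into bytes (most-significant first): 4E DB 3E 96 6F C8 B2 E5.
Big-endian: lowest address holds the most-significant byte.
So the memory order matches the most-significant-first order: 4E DB 3E 96 6F C8 B2 E5.

4E DB 3E 96 6F C8 B2 E5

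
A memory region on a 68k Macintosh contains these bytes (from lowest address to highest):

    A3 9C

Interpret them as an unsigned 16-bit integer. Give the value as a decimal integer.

Big-endian: lowest address holds the most-significant byte.
The bytes are already most-significant first: 0xA39C.
0xA39C = 41884.

41884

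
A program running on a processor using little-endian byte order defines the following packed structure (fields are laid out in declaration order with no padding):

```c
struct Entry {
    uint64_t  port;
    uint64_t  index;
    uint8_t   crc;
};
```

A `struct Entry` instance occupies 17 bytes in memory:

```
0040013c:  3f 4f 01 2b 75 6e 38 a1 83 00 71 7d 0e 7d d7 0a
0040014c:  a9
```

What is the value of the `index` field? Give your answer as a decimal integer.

781230561559642243

`index` follows `port` (8 bytes), so it starts at byte offset 8 and occupies 8 bytes.
Bytes at offsets 8..15: 83 00 71 7D 0E 7D D7 0A.
Little-endian: lowest address holds the least-significant byte.
Reassemble most-significant byte first: 0A D7 7D 0E 7D 71 00 83 → 0x0AD77D0E7D710083.
0x0AD77D0E7D710083 = 781230561559642243.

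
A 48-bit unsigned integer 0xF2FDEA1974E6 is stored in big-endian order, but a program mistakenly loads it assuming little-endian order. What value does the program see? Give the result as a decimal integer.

253386325425650

Stored big-endian, the bytes at ascending addresses are F2 FD EA 19 74 E6.
Read back as little-endian, the first byte is least significant, giving 0xE67419EAFDF2.
0xE67419EAFDF2 = 253386325425650.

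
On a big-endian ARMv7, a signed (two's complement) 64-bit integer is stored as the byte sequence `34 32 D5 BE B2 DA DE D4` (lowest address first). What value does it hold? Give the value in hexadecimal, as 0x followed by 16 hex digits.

Big-endian stores the most-significant byte at the lowest address.
The bytes are already most-significant first: 0x3432D5BEB2DADED4.

0x3432D5BEB2DADED4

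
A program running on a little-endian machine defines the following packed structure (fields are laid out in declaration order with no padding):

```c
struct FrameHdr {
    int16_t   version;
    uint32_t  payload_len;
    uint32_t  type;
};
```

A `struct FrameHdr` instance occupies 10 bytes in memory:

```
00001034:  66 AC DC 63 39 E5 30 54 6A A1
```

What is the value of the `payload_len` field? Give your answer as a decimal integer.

`payload_len` follows `version` (2 bytes), so it starts at byte offset 2 and occupies 4 bytes.
Bytes at offsets 2..5: DC 63 39 E5.
In little-endian order the low byte comes first in memory.
Reassemble most-significant byte first: E5 39 63 DC → 0xE53963DC.
0xE53963DC = 3845743580.

3845743580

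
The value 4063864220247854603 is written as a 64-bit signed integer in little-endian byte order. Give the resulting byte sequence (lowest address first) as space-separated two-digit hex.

4063864220247854603 in hexadecimal, padded to 64 bits, is 0x3865BEFA1F4B0E0B.
Split into bytes (most-significant first): 38 65 BE FA 1F 4B 0E 0B.
In little-endian order the low byte comes first in memory.
So at ascending addresses the bytes are 0B 0E 4B 1F FA BE 65 38.

0B 0E 4B 1F FA BE 65 38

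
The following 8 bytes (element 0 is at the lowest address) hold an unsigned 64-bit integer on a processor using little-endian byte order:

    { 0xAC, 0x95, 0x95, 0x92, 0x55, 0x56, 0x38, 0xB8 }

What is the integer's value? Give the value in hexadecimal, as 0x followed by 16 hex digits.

0xB8385655929595AC

Little-endian: lowest address holds the least-significant byte.
Reassemble most-significant byte first: B8 38 56 55 92 95 95 AC → 0xB8385655929595AC.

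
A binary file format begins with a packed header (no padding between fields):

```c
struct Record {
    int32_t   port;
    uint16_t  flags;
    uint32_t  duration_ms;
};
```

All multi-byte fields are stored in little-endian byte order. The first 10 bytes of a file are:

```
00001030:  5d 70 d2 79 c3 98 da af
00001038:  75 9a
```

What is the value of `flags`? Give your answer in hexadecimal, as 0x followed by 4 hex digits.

`flags` follows `port` (4 bytes), so it starts at byte offset 4 and occupies 2 bytes.
Bytes at offsets 4..5: C3 98.
In little-endian order the low byte comes first in memory.
Reassemble most-significant byte first: 98 C3 → 0x98C3.

0x98C3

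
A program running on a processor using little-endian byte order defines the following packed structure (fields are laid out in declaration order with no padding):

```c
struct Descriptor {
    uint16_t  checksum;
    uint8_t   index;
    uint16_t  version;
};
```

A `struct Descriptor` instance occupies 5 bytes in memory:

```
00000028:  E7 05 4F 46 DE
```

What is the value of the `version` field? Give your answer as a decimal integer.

`version` follows `checksum` (2 B), `index` (1 B), so it starts at offset 2 + 1 = 3 and occupies 2 bytes.
Bytes at offsets 3..4: 46 DE.
Little-endian: lowest address holds the least-significant byte.
Reassemble most-significant byte first: DE 46 → 0xDE46.
0xDE46 = 56902.

56902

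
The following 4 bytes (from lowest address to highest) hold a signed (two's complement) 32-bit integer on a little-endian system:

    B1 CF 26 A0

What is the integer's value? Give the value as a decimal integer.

Little-endian: lowest address holds the least-significant byte.
Reassemble most-significant byte first: A0 26 CF B1 → 0xA026CFB1.
Top bit is set, so as a signed 32-bit value this is 0xA026CFB1 − 2^32 = -1608069199.

-1608069199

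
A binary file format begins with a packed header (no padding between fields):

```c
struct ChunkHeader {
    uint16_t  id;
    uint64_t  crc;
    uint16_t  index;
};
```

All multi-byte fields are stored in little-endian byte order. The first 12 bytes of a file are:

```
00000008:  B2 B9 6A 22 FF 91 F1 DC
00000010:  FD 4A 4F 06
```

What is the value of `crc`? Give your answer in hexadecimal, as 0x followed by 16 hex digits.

`crc` follows `id` (2 bytes), so it starts at byte offset 2 and occupies 8 bytes.
Bytes at offsets 2..9: 6A 22 FF 91 F1 DC FD 4A.
In little-endian order the low byte comes first in memory.
Reassemble most-significant byte first: 4A FD DC F1 91 FF 22 6A → 0x4AFDDCF191FF226A.

0x4AFDDCF191FF226A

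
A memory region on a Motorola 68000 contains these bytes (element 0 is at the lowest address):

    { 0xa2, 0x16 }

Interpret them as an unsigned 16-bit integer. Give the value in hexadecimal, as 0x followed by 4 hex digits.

Big-endian: lowest address holds the most-significant byte.
The bytes are already most-significant first: 0xA216.

0xA216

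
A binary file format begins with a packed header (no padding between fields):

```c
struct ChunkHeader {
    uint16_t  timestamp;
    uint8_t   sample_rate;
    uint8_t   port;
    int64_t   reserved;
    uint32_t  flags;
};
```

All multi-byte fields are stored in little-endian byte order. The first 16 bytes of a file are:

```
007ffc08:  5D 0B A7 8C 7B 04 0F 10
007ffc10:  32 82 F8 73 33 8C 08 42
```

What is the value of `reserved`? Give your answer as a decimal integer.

`reserved` follows `timestamp` (2 B), `sample_rate` (1 B), `port` (1 B), so it starts at offset 2 + 1 + 1 = 4 and occupies 8 bytes.
Bytes at offsets 4..11: 7B 04 0F 10 32 82 F8 73.
Little-endian: lowest address holds the least-significant byte.
Reassemble most-significant byte first: 73 F8 82 32 10 0F 04 7B → 0x73F88232100F047B.
0x73F88232100F047B = 8356572260115350651.

8356572260115350651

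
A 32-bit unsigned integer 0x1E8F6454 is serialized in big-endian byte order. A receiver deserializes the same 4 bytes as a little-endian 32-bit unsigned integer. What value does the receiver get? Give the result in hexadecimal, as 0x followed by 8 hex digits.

Stored big-endian, the bytes at ascending addresses are 1E 8F 64 54.
Read back as little-endian, the first byte is least significant, giving 0x54648F1E.

0x54648F1E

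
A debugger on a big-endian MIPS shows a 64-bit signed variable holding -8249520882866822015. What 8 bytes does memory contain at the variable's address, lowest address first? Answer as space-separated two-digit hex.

Two's complement of -8249520882866822015 in 64 bits: 8249520882866822015 = 0x727C2F88FE719B7F; invert → 0x8D83D077018E6480; add 1 → 0x8D83D077018E6481.
Split into bytes (most-significant first): 8D 83 D0 77 01 8E 64 81.
Big-endian stores the most-significant byte at the lowest address.
So the memory order matches the most-significant-first order: 8D 83 D0 77 01 8E 64 81.

8D 83 D0 77 01 8E 64 81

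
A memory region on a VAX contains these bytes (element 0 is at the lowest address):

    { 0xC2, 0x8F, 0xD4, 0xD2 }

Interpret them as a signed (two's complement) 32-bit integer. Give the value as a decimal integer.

Little-endian stores the least-significant byte at the lowest address.
Reassemble most-significant byte first: D2 D4 8F C2 → 0xD2D48FC2.
Top bit is set, so as a signed 32-bit value this is 0xD2D48FC2 − 2^32 = -757821502.

-757821502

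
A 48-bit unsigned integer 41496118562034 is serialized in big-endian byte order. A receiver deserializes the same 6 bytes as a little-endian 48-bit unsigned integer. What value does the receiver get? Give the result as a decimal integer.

266135107910949

41496118562034 in 48-bit hexadecimal is 0x25BD91680CF2.
Stored big-endian, the bytes at ascending addresses are 25 BD 91 68 0C F2.
Read back as little-endian, the first byte is least significant, giving 0xF20C6891BD25.
0xF20C6891BD25 = 266135107910949.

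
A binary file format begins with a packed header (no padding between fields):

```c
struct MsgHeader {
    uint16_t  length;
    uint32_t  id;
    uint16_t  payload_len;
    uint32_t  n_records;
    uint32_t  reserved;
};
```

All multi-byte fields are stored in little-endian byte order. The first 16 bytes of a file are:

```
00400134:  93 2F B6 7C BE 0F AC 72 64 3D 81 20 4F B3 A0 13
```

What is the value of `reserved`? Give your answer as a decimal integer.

329298767

`reserved` follows `length` (2 B), `id` (4 B), `payload_len` (2 B), `n_records` (4 B), so it starts at offset 2 + 4 + 2 + 4 = 12 and occupies 4 bytes.
Bytes at offsets 12..15: 4F B3 A0 13.
Little-endian stores the least-significant byte at the lowest address.
Reassemble most-significant byte first: 13 A0 B3 4F → 0x13A0B34F.
0x13A0B34F = 329298767.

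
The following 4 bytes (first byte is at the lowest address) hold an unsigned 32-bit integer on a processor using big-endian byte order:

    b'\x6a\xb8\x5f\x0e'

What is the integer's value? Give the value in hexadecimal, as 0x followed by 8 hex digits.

In big-endian order the high byte comes first in memory.
The bytes are already most-significant first: 0x6AB85F0E.

0x6AB85F0E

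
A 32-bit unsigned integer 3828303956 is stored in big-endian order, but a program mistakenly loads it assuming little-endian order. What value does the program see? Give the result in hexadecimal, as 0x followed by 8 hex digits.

0x54482FE4

3828303956 in 32-bit hexadecimal is 0xE42F4854.
Stored big-endian, the bytes at ascending addresses are E4 2F 48 54.
Read back as little-endian, the first byte is least significant, giving 0x54482FE4.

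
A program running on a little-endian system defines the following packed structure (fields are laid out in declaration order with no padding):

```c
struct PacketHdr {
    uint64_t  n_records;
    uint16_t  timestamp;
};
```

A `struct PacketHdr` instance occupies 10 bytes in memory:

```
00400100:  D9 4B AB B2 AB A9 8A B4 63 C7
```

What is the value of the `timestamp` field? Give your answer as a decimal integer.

51043

`timestamp` follows `n_records` (8 bytes), so it starts at byte offset 8 and occupies 2 bytes.
Bytes at offsets 8..9: 63 C7.
Little-endian: lowest address holds the least-significant byte.
Reassemble most-significant byte first: C7 63 → 0xC763.
0xC763 = 51043.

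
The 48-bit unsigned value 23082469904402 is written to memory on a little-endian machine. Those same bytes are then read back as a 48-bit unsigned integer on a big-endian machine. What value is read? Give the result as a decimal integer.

20136607022612

23082469904402 in 48-bit hexadecimal is 0x14FE4E6B5012.
Stored little-endian, the bytes at ascending addresses are 12 50 6B 4E FE 14.
Read back as big-endian, the last byte is least significant, giving 0x12506B4EFE14.
0x12506B4EFE14 = 20136607022612.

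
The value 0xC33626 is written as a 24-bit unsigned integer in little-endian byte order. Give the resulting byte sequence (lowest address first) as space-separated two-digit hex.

Split into bytes (most-significant first): C3 36 26.
Little-endian: lowest address holds the least-significant byte.
So at ascending addresses the bytes are 26 36 C3.

26 36 C3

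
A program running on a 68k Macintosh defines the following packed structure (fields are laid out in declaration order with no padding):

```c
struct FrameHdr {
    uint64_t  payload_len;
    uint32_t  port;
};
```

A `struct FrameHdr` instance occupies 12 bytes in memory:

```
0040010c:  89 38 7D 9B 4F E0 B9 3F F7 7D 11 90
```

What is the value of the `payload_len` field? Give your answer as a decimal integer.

`payload_len` is the first field, at byte offset 0, occupying 8 bytes.
Bytes at offsets 0..7: 89 38 7D 9B 4F E0 B9 3F.
In big-endian order the high byte comes first in memory.
The bytes are already most-significant first: 0x89387D9B4FE0B93F.
0x89387D9B4FE0B93F = 9887791087905454399.

9887791087905454399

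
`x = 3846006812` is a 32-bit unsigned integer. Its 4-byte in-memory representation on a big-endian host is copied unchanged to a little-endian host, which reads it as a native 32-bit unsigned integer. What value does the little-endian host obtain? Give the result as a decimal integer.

3846006812 in 32-bit hexadecimal is 0xE53D681C.
Stored big-endian, the bytes at ascending addresses are E5 3D 68 1C.
Read back as little-endian, the first byte is least significant, giving 0x1C683DE5.
0x1C683DE5 = 476593637.

476593637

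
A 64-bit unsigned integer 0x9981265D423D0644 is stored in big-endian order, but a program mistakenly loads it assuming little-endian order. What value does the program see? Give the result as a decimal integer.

Stored big-endian, the bytes at ascending addresses are 99 81 26 5D 42 3D 06 44.
Read back as little-endian, the first byte is least significant, giving 0x44063D425D268199.
0x44063D425D268199 = 4901672599679304089.

4901672599679304089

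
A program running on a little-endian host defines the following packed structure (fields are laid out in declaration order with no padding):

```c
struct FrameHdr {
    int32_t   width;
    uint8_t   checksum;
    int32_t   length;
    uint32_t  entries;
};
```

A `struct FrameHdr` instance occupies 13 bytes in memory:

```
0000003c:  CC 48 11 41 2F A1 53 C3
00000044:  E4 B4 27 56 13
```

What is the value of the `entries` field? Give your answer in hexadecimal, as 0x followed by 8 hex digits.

`entries` follows `width` (4 B), `checksum` (1 B), `length` (4 B), so it starts at offset 4 + 1 + 4 = 9 and occupies 4 bytes.
Bytes at offsets 9..12: B4 27 56 13.
Little-endian stores the least-significant byte at the lowest address.
Reassemble most-significant byte first: 13 56 27 B4 → 0x135627B4.

0x135627B4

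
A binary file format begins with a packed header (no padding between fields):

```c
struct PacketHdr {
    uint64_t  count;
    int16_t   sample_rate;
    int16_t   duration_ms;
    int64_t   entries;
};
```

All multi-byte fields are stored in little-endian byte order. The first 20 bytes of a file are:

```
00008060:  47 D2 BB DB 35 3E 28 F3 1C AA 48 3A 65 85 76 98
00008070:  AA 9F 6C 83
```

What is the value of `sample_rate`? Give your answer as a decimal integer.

-21988

`sample_rate` follows `count` (8 bytes), so it starts at byte offset 8 and occupies 2 bytes.
Bytes at offsets 8..9: 1C AA.
In little-endian order the low byte comes first in memory.
Reassemble most-significant byte first: AA 1C → 0xAA1C.
Top bit is set, so as a signed 16-bit value this is 0xAA1C − 2^16 = -21988.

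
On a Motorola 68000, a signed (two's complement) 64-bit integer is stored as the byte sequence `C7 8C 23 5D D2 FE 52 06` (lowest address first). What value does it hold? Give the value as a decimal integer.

Big-endian: lowest address holds the most-significant byte.
The bytes are already most-significant first: 0xC78C235DD2FE5206.
Top bit is set, so as a signed 64-bit value this is 0xC78C235DD2FE5206 − 2^64 = -4067837477543587322.

-4067837477543587322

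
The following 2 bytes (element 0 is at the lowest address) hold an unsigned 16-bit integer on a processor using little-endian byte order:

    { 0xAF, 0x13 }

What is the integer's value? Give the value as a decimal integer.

5039

Little-endian: lowest address holds the least-significant byte.
Reassemble most-significant byte first: 13 AF → 0x13AF.
0x13AF = 5039.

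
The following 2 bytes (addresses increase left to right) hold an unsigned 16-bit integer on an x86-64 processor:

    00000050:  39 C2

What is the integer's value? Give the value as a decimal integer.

49721

In little-endian order the low byte comes first in memory.
Reassemble most-significant byte first: C2 39 → 0xC239.
0xC239 = 49721.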